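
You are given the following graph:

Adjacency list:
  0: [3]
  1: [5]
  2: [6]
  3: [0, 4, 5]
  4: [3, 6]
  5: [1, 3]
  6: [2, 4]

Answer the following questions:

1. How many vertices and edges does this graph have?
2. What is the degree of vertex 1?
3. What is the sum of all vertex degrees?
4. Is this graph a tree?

Count: 7 vertices, 6 edges.
Vertex 1 has neighbors [5], degree = 1.
Handshaking lemma: 2 * 6 = 12.
A graph is a tree iff it is connected and has exactly n-1 edges. This graph is connected (all 7 vertices in one component) and has 7-1 = 6 edges. It is a tree.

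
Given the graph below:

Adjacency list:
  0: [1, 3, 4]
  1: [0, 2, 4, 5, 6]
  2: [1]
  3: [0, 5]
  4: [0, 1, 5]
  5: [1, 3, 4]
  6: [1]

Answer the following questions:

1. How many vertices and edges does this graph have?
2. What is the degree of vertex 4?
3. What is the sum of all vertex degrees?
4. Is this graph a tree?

Count: 7 vertices, 9 edges.
Vertex 4 has neighbors [0, 1, 5], degree = 3.
Handshaking lemma: 2 * 9 = 18.
A tree on 7 vertices has 6 edges. This graph has 9 edges (3 extra). Not a tree.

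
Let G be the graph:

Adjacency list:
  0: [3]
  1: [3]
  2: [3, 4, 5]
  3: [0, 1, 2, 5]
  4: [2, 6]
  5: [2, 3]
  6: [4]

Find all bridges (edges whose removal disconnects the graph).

A bridge is an edge whose removal increases the number of connected components.
Bridges found: (0,3), (1,3), (2,4), (4,6)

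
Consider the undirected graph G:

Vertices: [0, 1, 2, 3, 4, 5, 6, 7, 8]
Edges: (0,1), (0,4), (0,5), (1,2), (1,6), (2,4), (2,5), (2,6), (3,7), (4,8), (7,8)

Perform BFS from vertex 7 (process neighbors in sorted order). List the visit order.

BFS from vertex 7 (neighbors processed in ascending order):
Visit order: 7, 3, 8, 4, 0, 2, 1, 5, 6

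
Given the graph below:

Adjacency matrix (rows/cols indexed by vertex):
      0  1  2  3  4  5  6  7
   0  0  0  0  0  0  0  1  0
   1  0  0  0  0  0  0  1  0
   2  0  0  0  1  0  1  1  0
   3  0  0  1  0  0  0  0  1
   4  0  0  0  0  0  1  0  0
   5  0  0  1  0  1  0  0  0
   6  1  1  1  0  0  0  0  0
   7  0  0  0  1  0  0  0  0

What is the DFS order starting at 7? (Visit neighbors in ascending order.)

DFS from vertex 7 (neighbors processed in ascending order):
Visit order: 7, 3, 2, 5, 4, 6, 0, 1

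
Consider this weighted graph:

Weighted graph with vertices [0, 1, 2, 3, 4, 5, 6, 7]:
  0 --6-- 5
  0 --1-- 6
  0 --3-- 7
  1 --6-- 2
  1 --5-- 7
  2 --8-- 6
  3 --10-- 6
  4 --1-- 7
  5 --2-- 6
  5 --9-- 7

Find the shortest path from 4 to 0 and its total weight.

Using Dijkstra's algorithm from vertex 4:
Shortest path: 4 -> 7 -> 0
Total weight: 1 + 3 = 4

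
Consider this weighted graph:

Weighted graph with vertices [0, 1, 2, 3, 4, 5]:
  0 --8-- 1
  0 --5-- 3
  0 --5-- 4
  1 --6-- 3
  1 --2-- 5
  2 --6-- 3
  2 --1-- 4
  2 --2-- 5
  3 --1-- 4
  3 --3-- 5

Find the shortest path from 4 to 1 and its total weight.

Using Dijkstra's algorithm from vertex 4:
Shortest path: 4 -> 2 -> 5 -> 1
Total weight: 1 + 2 + 2 = 5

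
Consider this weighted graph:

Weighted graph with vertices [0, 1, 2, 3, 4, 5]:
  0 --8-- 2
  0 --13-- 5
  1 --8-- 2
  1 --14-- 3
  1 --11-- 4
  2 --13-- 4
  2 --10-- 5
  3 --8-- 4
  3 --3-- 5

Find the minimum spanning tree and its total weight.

Applying Kruskal's algorithm (sort edges by weight, add if no cycle):
  Add (3,5) w=3
  Add (0,2) w=8
  Add (1,2) w=8
  Add (3,4) w=8
  Add (2,5) w=10
  Skip (1,4) w=11 (creates cycle)
  Skip (0,5) w=13 (creates cycle)
  Skip (2,4) w=13 (creates cycle)
  Skip (1,3) w=14 (creates cycle)
MST weight = 37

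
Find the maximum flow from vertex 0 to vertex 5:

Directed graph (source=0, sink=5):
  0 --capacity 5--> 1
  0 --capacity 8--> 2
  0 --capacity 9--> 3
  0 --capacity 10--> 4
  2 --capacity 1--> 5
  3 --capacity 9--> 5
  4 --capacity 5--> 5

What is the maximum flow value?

Computing max flow:
  Flow on (0->2): 1/8
  Flow on (0->3): 9/9
  Flow on (0->4): 5/10
  Flow on (2->5): 1/1
  Flow on (3->5): 9/9
  Flow on (4->5): 5/5
Maximum flow = 15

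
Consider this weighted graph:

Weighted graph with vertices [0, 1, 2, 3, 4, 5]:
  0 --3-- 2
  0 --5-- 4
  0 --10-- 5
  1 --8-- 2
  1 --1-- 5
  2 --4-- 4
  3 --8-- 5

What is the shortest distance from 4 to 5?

Using Dijkstra's algorithm from vertex 4:
Shortest path: 4 -> 2 -> 1 -> 5
Total weight: 4 + 8 + 1 = 13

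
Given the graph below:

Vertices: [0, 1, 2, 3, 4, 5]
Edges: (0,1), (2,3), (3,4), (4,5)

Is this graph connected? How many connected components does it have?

Checking connectivity: the graph has 2 connected component(s).
Components: [[0, 1], [2, 3, 4, 5]]. The graph is NOT connected.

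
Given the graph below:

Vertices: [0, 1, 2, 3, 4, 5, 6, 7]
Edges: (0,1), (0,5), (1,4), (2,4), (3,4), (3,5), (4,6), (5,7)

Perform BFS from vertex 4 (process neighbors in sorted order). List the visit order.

BFS from vertex 4 (neighbors processed in ascending order):
Visit order: 4, 1, 2, 3, 6, 0, 5, 7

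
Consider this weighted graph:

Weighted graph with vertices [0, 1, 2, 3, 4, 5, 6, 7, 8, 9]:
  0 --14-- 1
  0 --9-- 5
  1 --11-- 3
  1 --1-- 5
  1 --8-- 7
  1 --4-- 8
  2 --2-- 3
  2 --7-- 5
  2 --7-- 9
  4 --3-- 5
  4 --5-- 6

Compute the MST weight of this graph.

Applying Kruskal's algorithm (sort edges by weight, add if no cycle):
  Add (1,5) w=1
  Add (2,3) w=2
  Add (4,5) w=3
  Add (1,8) w=4
  Add (4,6) w=5
  Add (2,9) w=7
  Add (2,5) w=7
  Add (1,7) w=8
  Add (0,5) w=9
  Skip (1,3) w=11 (creates cycle)
  Skip (0,1) w=14 (creates cycle)
MST weight = 46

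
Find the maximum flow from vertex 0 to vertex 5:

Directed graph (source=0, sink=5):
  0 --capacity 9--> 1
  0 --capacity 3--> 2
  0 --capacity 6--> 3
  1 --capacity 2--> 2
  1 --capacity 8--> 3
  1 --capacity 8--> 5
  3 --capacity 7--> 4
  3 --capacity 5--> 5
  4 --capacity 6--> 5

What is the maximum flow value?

Computing max flow:
  Flow on (0->1): 9/9
  Flow on (0->3): 6/6
  Flow on (1->3): 1/8
  Flow on (1->5): 8/8
  Flow on (3->4): 2/7
  Flow on (3->5): 5/5
  Flow on (4->5): 2/6
Maximum flow = 15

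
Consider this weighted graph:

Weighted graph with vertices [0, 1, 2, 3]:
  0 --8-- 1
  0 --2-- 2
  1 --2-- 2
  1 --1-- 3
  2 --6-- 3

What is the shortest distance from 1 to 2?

Using Dijkstra's algorithm from vertex 1:
Shortest path: 1 -> 2
Total weight: 2 = 2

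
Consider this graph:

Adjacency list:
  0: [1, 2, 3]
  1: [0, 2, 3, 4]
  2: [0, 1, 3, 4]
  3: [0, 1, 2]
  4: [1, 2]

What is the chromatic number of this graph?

The graph has a maximum clique of size 4 (lower bound on chromatic number).
A valid 4-coloring: {0: 2, 1: 0, 2: 1, 3: 3, 4: 2}.
Chromatic number = 4.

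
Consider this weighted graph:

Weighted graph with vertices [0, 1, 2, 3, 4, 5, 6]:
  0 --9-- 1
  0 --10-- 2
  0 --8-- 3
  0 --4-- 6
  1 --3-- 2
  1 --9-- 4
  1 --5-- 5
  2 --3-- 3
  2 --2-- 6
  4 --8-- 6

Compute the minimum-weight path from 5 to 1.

Using Dijkstra's algorithm from vertex 5:
Shortest path: 5 -> 1
Total weight: 5 = 5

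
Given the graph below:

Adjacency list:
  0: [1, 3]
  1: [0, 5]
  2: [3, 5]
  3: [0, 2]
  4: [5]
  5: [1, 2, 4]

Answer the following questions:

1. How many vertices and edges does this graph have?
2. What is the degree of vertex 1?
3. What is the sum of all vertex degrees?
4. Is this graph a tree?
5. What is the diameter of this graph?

Count: 6 vertices, 6 edges.
Vertex 1 has neighbors [0, 5], degree = 2.
Handshaking lemma: 2 * 6 = 12.
A tree on 6 vertices has 5 edges. This graph has 6 edges (1 extra). Not a tree.
Diameter (longest shortest path) = 3.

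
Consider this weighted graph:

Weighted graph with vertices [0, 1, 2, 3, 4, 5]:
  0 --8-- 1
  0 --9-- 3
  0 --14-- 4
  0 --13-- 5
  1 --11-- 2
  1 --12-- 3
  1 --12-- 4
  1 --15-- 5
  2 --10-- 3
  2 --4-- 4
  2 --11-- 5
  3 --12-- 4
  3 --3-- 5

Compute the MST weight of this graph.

Applying Kruskal's algorithm (sort edges by weight, add if no cycle):
  Add (3,5) w=3
  Add (2,4) w=4
  Add (0,1) w=8
  Add (0,3) w=9
  Add (2,3) w=10
  Skip (1,2) w=11 (creates cycle)
  Skip (2,5) w=11 (creates cycle)
  Skip (1,4) w=12 (creates cycle)
  Skip (1,3) w=12 (creates cycle)
  Skip (3,4) w=12 (creates cycle)
  Skip (0,5) w=13 (creates cycle)
  Skip (0,4) w=14 (creates cycle)
  Skip (1,5) w=15 (creates cycle)
MST weight = 34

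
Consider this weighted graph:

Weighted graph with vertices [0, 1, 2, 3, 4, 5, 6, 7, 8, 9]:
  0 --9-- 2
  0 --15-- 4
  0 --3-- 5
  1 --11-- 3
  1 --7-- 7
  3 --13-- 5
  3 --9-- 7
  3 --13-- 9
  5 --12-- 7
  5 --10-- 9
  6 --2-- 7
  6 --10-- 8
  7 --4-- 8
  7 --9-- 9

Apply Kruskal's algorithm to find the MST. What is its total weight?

Applying Kruskal's algorithm (sort edges by weight, add if no cycle):
  Add (6,7) w=2
  Add (0,5) w=3
  Add (7,8) w=4
  Add (1,7) w=7
  Add (0,2) w=9
  Add (3,7) w=9
  Add (7,9) w=9
  Add (5,9) w=10
  Skip (6,8) w=10 (creates cycle)
  Skip (1,3) w=11 (creates cycle)
  Skip (5,7) w=12 (creates cycle)
  Skip (3,5) w=13 (creates cycle)
  Skip (3,9) w=13 (creates cycle)
  Add (0,4) w=15
MST weight = 68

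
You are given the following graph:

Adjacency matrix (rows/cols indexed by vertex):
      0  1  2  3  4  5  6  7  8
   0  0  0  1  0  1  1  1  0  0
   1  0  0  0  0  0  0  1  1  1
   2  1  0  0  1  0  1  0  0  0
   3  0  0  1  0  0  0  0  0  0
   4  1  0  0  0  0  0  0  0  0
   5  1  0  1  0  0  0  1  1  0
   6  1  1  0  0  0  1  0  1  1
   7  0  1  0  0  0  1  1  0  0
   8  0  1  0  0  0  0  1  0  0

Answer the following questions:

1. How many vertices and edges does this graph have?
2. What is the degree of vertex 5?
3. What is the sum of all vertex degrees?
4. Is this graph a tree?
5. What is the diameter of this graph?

Count: 9 vertices, 13 edges.
Vertex 5 has neighbors [0, 2, 6, 7], degree = 4.
Handshaking lemma: 2 * 13 = 26.
A tree on 9 vertices has 8 edges. This graph has 13 edges (5 extra). Not a tree.
Diameter (longest shortest path) = 4.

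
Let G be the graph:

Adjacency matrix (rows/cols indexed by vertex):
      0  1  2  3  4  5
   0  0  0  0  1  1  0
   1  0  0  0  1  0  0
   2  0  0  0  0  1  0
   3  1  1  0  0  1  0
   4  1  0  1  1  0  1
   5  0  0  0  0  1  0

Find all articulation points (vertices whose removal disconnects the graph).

An articulation point is a vertex whose removal disconnects the graph.
Articulation points: [3, 4]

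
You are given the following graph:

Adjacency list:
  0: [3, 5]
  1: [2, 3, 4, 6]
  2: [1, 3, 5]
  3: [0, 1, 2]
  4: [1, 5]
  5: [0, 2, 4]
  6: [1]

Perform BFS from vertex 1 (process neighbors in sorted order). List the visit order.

BFS from vertex 1 (neighbors processed in ascending order):
Visit order: 1, 2, 3, 4, 6, 5, 0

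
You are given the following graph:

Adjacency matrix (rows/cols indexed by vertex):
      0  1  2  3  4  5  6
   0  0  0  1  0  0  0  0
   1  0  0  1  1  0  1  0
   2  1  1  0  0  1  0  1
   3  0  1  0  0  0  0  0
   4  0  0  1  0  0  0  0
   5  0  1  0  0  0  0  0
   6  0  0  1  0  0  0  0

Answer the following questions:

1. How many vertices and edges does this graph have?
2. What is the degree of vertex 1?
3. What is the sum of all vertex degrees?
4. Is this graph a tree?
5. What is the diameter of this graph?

Count: 7 vertices, 6 edges.
Vertex 1 has neighbors [2, 3, 5], degree = 3.
Handshaking lemma: 2 * 6 = 12.
A graph is a tree iff it is connected and has exactly n-1 edges. This graph is connected (all 7 vertices in one component) and has 7-1 = 6 edges. It is a tree.
Diameter (longest shortest path) = 3.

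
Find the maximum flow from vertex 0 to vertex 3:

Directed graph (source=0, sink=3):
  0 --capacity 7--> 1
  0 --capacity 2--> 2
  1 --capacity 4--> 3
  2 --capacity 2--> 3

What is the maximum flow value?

Computing max flow:
  Flow on (0->1): 4/7
  Flow on (0->2): 2/2
  Flow on (1->3): 4/4
  Flow on (2->3): 2/2
Maximum flow = 6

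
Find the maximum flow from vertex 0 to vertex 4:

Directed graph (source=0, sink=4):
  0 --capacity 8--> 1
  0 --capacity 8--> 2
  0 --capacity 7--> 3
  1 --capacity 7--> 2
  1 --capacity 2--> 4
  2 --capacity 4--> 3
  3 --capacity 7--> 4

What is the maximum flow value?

Computing max flow:
  Flow on (0->1): 2/8
  Flow on (0->2): 4/8
  Flow on (0->3): 3/7
  Flow on (1->4): 2/2
  Flow on (2->3): 4/4
  Flow on (3->4): 7/7
Maximum flow = 9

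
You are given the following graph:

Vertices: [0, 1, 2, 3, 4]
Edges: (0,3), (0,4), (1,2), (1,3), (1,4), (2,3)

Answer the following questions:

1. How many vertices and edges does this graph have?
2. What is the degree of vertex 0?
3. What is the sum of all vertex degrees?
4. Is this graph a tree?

Count: 5 vertices, 6 edges.
Vertex 0 has neighbors [3, 4], degree = 2.
Handshaking lemma: 2 * 6 = 12.
A tree on 5 vertices has 4 edges. This graph has 6 edges (2 extra). Not a tree.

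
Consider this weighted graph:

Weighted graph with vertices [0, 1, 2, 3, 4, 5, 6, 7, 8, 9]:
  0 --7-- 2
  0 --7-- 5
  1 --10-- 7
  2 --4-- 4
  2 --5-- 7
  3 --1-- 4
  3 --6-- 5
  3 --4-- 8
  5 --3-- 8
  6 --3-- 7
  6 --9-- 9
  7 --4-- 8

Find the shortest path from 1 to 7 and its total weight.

Using Dijkstra's algorithm from vertex 1:
Shortest path: 1 -> 7
Total weight: 10 = 10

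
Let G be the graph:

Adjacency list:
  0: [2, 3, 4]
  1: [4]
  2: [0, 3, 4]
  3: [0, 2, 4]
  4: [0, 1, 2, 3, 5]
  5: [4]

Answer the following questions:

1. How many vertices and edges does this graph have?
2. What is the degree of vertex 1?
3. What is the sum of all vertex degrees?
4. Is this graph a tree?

Count: 6 vertices, 8 edges.
Vertex 1 has neighbors [4], degree = 1.
Handshaking lemma: 2 * 8 = 16.
A tree on 6 vertices has 5 edges. This graph has 8 edges (3 extra). Not a tree.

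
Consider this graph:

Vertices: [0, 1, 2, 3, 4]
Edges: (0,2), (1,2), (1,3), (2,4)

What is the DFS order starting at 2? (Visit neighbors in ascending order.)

DFS from vertex 2 (neighbors processed in ascending order):
Visit order: 2, 0, 1, 3, 4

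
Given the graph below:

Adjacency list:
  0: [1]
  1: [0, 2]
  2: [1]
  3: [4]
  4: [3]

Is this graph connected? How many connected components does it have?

Checking connectivity: the graph has 2 connected component(s).
Components: [[0, 1, 2], [3, 4]]. The graph is NOT connected.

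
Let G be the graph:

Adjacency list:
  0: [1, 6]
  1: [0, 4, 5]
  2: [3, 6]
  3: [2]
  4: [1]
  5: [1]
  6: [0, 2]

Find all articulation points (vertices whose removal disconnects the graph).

An articulation point is a vertex whose removal disconnects the graph.
Articulation points: [0, 1, 2, 6]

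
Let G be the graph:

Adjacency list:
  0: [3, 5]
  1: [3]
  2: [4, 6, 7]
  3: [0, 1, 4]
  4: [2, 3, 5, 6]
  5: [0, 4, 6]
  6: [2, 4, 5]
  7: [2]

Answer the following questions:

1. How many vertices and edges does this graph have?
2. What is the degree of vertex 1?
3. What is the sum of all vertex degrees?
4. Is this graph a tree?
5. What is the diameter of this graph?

Count: 8 vertices, 10 edges.
Vertex 1 has neighbors [3], degree = 1.
Handshaking lemma: 2 * 10 = 20.
A tree on 8 vertices has 7 edges. This graph has 10 edges (3 extra). Not a tree.
Diameter (longest shortest path) = 4.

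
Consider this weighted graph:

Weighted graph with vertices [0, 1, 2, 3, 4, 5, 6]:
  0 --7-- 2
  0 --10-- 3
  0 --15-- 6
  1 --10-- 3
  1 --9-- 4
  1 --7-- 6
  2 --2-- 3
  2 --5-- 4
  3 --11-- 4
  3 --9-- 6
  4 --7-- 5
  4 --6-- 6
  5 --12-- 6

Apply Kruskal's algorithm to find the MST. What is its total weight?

Applying Kruskal's algorithm (sort edges by weight, add if no cycle):
  Add (2,3) w=2
  Add (2,4) w=5
  Add (4,6) w=6
  Add (0,2) w=7
  Add (1,6) w=7
  Add (4,5) w=7
  Skip (1,4) w=9 (creates cycle)
  Skip (3,6) w=9 (creates cycle)
  Skip (0,3) w=10 (creates cycle)
  Skip (1,3) w=10 (creates cycle)
  Skip (3,4) w=11 (creates cycle)
  Skip (5,6) w=12 (creates cycle)
  Skip (0,6) w=15 (creates cycle)
MST weight = 34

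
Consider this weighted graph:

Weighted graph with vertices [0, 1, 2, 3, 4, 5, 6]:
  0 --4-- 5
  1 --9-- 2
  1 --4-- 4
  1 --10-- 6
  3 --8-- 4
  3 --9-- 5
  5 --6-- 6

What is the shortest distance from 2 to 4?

Using Dijkstra's algorithm from vertex 2:
Shortest path: 2 -> 1 -> 4
Total weight: 9 + 4 = 13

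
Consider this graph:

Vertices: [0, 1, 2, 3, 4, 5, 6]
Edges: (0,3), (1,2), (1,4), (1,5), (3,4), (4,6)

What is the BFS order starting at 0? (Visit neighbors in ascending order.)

BFS from vertex 0 (neighbors processed in ascending order):
Visit order: 0, 3, 4, 1, 6, 2, 5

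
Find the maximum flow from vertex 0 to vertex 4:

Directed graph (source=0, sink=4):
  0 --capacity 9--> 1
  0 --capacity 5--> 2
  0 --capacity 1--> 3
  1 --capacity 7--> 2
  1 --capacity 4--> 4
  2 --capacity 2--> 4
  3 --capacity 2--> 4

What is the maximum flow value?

Computing max flow:
  Flow on (0->1): 4/9
  Flow on (0->2): 2/5
  Flow on (0->3): 1/1
  Flow on (1->4): 4/4
  Flow on (2->4): 2/2
  Flow on (3->4): 1/2
Maximum flow = 7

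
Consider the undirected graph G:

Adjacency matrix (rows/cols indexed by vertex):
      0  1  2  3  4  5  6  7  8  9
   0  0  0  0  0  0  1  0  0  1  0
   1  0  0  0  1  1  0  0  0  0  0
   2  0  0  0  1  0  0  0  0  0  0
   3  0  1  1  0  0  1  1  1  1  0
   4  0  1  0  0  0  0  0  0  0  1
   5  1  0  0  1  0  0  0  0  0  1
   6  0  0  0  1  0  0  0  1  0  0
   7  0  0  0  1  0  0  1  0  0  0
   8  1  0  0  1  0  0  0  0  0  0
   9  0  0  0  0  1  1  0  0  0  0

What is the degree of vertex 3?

Vertex 3 has neighbors [1, 2, 5, 6, 7, 8], so deg(3) = 6.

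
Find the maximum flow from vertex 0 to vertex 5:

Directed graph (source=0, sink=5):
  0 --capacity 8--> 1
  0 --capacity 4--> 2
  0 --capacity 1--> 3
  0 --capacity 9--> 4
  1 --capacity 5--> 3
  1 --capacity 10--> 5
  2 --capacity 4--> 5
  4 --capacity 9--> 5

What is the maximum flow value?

Computing max flow:
  Flow on (0->1): 8/8
  Flow on (0->2): 4/4
  Flow on (0->4): 9/9
  Flow on (1->5): 8/10
  Flow on (2->5): 4/4
  Flow on (4->5): 9/9
Maximum flow = 21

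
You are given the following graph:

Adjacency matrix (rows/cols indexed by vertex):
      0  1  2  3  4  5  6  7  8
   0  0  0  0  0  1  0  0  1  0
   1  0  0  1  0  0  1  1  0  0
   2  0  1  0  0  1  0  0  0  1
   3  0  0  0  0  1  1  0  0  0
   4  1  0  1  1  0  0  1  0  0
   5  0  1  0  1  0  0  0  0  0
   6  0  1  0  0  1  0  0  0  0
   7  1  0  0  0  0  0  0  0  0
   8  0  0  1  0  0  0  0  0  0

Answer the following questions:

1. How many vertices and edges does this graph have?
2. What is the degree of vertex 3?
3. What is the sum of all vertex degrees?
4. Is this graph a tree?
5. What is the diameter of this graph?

Count: 9 vertices, 10 edges.
Vertex 3 has neighbors [4, 5], degree = 2.
Handshaking lemma: 2 * 10 = 20.
A tree on 9 vertices has 8 edges. This graph has 10 edges (2 extra). Not a tree.
Diameter (longest shortest path) = 4.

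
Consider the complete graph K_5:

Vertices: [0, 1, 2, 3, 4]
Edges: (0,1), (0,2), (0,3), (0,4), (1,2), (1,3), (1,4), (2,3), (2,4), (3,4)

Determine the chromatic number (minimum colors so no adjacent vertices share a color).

In K_5, every vertex is adjacent to every other vertex.
Each vertex needs a unique color.
Chromatic number = 5.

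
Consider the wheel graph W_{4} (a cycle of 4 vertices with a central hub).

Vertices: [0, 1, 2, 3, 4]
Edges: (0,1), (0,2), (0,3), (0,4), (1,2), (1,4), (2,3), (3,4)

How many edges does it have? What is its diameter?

Wheel graph W_{4}: 4 cycle edges + 4 spoke edges = 8 edges.
The hub is distance 1 from all cycle vertices. Max distance between cycle vertices through hub is 2.
Diameter = 2.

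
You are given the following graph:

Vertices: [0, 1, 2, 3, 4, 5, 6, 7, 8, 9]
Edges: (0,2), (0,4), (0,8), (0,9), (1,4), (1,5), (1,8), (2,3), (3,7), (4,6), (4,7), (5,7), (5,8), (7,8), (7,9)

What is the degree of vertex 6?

Vertex 6 has neighbors [4], so deg(6) = 1.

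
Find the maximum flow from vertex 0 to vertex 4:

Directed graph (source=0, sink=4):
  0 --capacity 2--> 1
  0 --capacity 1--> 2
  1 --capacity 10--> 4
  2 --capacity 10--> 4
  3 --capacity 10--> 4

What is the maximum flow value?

Computing max flow:
  Flow on (0->1): 2/2
  Flow on (0->2): 1/1
  Flow on (1->4): 2/10
  Flow on (2->4): 1/10
Maximum flow = 3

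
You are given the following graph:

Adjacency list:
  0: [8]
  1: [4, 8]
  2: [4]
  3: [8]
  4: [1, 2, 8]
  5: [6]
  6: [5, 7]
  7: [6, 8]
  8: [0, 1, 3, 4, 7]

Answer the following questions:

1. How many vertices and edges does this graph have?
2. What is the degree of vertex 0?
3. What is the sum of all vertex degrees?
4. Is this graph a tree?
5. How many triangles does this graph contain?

Count: 9 vertices, 9 edges.
Vertex 0 has neighbors [8], degree = 1.
Handshaking lemma: 2 * 9 = 18.
A tree on 9 vertices has 8 edges. This graph has 9 edges (1 extra). Not a tree.
Number of triangles = 1.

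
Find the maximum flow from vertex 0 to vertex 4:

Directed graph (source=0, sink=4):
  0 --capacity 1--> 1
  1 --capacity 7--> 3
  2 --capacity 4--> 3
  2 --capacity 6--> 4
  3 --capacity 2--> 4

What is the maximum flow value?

Computing max flow:
  Flow on (0->1): 1/1
  Flow on (1->3): 1/7
  Flow on (3->4): 1/2
Maximum flow = 1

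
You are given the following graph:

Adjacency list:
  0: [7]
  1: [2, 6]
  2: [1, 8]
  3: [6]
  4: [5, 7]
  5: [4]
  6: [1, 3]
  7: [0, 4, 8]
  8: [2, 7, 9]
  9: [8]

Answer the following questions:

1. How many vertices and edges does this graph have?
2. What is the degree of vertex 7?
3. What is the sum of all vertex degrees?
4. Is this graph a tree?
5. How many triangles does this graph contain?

Count: 10 vertices, 9 edges.
Vertex 7 has neighbors [0, 4, 8], degree = 3.
Handshaking lemma: 2 * 9 = 18.
A graph is a tree iff it is connected and has exactly n-1 edges. This graph is connected (all 10 vertices in one component) and has 10-1 = 9 edges. It is a tree.
Number of triangles = 0.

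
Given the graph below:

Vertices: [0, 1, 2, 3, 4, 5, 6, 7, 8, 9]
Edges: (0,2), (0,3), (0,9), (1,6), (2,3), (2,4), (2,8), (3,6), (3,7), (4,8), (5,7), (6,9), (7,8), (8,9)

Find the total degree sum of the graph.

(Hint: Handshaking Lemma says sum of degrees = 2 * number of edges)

Count edges: 14 edges.
By Handshaking Lemma: sum of degrees = 2 * 14 = 28.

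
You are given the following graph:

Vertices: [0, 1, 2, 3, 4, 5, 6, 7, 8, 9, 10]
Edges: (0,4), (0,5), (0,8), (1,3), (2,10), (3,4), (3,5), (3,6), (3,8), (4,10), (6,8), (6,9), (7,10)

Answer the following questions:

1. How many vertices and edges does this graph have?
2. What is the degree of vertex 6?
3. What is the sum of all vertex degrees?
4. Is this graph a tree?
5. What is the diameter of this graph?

Count: 11 vertices, 13 edges.
Vertex 6 has neighbors [3, 8, 9], degree = 3.
Handshaking lemma: 2 * 13 = 26.
A tree on 11 vertices has 10 edges. This graph has 13 edges (3 extra). Not a tree.
Diameter (longest shortest path) = 5.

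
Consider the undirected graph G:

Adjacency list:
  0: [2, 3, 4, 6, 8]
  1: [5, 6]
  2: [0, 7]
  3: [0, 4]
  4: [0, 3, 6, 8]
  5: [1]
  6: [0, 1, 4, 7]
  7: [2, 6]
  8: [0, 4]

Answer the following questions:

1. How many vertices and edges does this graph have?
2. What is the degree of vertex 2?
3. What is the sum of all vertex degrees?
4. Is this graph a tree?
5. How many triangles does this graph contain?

Count: 9 vertices, 12 edges.
Vertex 2 has neighbors [0, 7], degree = 2.
Handshaking lemma: 2 * 12 = 24.
A tree on 9 vertices has 8 edges. This graph has 12 edges (4 extra). Not a tree.
Number of triangles = 3.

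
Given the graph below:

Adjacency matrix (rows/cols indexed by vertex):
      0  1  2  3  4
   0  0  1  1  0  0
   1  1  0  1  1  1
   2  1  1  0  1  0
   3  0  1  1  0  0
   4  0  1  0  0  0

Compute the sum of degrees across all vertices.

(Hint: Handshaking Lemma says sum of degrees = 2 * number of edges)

Count edges: 6 edges.
By Handshaking Lemma: sum of degrees = 2 * 6 = 12.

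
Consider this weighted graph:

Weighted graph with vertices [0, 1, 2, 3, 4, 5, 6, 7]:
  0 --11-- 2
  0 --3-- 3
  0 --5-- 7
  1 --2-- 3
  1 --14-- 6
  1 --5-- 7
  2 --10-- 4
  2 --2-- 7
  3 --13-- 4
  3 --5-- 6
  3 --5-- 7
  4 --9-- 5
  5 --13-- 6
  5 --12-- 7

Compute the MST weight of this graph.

Applying Kruskal's algorithm (sort edges by weight, add if no cycle):
  Add (1,3) w=2
  Add (2,7) w=2
  Add (0,3) w=3
  Add (0,7) w=5
  Skip (1,7) w=5 (creates cycle)
  Add (3,6) w=5
  Skip (3,7) w=5 (creates cycle)
  Add (4,5) w=9
  Add (2,4) w=10
  Skip (0,2) w=11 (creates cycle)
  Skip (5,7) w=12 (creates cycle)
  Skip (3,4) w=13 (creates cycle)
  Skip (5,6) w=13 (creates cycle)
  Skip (1,6) w=14 (creates cycle)
MST weight = 36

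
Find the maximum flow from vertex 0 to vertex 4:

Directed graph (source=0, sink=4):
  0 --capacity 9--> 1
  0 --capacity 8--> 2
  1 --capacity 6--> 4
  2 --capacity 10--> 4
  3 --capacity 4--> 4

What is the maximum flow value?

Computing max flow:
  Flow on (0->1): 6/9
  Flow on (0->2): 8/8
  Flow on (1->4): 6/6
  Flow on (2->4): 8/10
Maximum flow = 14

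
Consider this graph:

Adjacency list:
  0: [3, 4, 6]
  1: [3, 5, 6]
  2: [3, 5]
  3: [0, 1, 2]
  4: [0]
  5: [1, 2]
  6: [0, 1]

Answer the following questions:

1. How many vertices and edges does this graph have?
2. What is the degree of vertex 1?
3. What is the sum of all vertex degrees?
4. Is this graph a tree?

Count: 7 vertices, 8 edges.
Vertex 1 has neighbors [3, 5, 6], degree = 3.
Handshaking lemma: 2 * 8 = 16.
A tree on 7 vertices has 6 edges. This graph has 8 edges (2 extra). Not a tree.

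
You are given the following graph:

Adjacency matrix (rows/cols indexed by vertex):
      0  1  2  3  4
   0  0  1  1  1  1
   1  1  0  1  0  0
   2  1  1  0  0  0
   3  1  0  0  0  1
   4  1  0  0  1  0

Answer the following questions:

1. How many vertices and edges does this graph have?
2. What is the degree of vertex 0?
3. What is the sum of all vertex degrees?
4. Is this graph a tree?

Count: 5 vertices, 6 edges.
Vertex 0 has neighbors [1, 2, 3, 4], degree = 4.
Handshaking lemma: 2 * 6 = 12.
A tree on 5 vertices has 4 edges. This graph has 6 edges (2 extra). Not a tree.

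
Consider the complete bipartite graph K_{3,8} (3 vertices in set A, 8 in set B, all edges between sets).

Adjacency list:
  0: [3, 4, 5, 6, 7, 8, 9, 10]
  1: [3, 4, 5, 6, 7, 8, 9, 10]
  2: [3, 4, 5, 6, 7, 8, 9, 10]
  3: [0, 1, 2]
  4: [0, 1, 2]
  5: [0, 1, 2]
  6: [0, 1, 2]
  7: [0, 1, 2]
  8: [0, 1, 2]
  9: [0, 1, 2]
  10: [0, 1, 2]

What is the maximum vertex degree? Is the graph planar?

Set-A vertices have degree 8; set-B vertices have degree 3. Maximum degree = max(3,8) = 8.
K_{3,8} contains K_{3,3} as a subgraph (since both sides have >= 3 vertices); by Kuratowski's theorem it is not planar.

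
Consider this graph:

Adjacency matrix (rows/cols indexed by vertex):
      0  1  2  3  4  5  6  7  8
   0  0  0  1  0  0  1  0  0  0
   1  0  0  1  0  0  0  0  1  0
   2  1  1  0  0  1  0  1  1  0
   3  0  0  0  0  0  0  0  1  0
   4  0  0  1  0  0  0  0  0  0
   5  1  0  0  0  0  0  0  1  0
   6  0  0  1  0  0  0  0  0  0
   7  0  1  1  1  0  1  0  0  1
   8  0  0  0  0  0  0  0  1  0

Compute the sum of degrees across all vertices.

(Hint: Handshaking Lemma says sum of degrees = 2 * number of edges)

Count edges: 10 edges.
By Handshaking Lemma: sum of degrees = 2 * 10 = 20.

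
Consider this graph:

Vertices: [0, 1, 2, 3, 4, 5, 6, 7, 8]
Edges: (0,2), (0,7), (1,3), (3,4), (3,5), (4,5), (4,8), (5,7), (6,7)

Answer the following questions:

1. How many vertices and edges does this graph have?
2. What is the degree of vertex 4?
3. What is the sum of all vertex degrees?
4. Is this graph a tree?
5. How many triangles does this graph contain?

Count: 9 vertices, 9 edges.
Vertex 4 has neighbors [3, 5, 8], degree = 3.
Handshaking lemma: 2 * 9 = 18.
A tree on 9 vertices has 8 edges. This graph has 9 edges (1 extra). Not a tree.
Number of triangles = 1.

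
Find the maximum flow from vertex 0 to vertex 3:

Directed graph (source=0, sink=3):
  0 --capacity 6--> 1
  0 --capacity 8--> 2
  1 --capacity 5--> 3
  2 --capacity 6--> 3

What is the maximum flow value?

Computing max flow:
  Flow on (0->1): 5/6
  Flow on (0->2): 6/8
  Flow on (1->3): 5/5
  Flow on (2->3): 6/6
Maximum flow = 11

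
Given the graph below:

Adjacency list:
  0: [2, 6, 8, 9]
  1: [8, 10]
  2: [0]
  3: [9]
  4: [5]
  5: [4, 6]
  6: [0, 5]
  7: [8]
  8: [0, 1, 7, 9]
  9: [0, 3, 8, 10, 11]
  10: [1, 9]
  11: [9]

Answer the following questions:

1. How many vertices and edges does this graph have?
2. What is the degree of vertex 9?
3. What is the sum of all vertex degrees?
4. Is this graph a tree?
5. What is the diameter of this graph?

Count: 12 vertices, 13 edges.
Vertex 9 has neighbors [0, 3, 8, 10, 11], degree = 5.
Handshaking lemma: 2 * 13 = 26.
A tree on 12 vertices has 11 edges. This graph has 13 edges (2 extra). Not a tree.
Diameter (longest shortest path) = 5.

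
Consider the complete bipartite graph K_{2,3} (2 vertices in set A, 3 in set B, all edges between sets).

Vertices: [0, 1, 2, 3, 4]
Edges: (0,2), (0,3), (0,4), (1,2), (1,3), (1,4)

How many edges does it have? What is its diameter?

K_{2,3} has 2 * 3 = 6 edges.
Any vertex reaches any opposite-side vertex in 1 step; same-side vertices reach in 2 steps via any opposite-side vertex.
Diameter = 2.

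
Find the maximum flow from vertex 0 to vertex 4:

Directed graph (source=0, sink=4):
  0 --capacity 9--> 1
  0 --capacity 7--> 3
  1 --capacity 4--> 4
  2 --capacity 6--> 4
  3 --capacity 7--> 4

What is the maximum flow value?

Computing max flow:
  Flow on (0->1): 4/9
  Flow on (0->3): 7/7
  Flow on (1->4): 4/4
  Flow on (3->4): 7/7
Maximum flow = 11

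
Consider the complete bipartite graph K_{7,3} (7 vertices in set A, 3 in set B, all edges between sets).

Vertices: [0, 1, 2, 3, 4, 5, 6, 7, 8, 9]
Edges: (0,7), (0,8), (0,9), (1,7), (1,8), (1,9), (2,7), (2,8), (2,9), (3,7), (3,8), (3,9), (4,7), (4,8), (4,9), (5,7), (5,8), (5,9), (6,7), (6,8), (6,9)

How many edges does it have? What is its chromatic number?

K_{7,3} has 7 * 3 = 21 edges.
Bipartite graphs have chromatic number 2 (color each partition differently).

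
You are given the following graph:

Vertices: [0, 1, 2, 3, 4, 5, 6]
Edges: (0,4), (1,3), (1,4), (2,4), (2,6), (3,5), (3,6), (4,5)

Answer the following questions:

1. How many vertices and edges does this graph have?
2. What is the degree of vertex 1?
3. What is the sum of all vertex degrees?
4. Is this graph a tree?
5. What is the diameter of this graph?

Count: 7 vertices, 8 edges.
Vertex 1 has neighbors [3, 4], degree = 2.
Handshaking lemma: 2 * 8 = 16.
A tree on 7 vertices has 6 edges. This graph has 8 edges (2 extra). Not a tree.
Diameter (longest shortest path) = 3.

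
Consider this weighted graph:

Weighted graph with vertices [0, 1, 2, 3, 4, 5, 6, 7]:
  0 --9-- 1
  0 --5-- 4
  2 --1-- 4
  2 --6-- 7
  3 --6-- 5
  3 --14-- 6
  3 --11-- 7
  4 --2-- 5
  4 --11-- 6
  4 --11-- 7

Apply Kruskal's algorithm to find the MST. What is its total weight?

Applying Kruskal's algorithm (sort edges by weight, add if no cycle):
  Add (2,4) w=1
  Add (4,5) w=2
  Add (0,4) w=5
  Add (2,7) w=6
  Add (3,5) w=6
  Add (0,1) w=9
  Skip (3,7) w=11 (creates cycle)
  Add (4,6) w=11
  Skip (4,7) w=11 (creates cycle)
  Skip (3,6) w=14 (creates cycle)
MST weight = 40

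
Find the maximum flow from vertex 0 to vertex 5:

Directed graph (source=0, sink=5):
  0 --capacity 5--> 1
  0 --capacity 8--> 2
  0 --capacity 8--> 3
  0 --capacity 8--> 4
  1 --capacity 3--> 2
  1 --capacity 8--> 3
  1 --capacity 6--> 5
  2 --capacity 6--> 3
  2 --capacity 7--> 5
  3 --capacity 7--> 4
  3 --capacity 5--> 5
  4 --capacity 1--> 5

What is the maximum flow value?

Computing max flow:
  Flow on (0->1): 5/5
  Flow on (0->2): 7/8
  Flow on (0->3): 5/8
  Flow on (0->4): 1/8
  Flow on (1->5): 5/6
  Flow on (2->5): 7/7
  Flow on (3->5): 5/5
  Flow on (4->5): 1/1
Maximum flow = 18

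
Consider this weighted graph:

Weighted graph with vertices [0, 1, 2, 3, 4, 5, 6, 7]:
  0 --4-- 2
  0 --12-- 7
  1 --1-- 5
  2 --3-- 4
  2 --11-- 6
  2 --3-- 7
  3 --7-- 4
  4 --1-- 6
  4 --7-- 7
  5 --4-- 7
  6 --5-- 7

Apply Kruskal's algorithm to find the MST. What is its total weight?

Applying Kruskal's algorithm (sort edges by weight, add if no cycle):
  Add (1,5) w=1
  Add (4,6) w=1
  Add (2,7) w=3
  Add (2,4) w=3
  Add (0,2) w=4
  Add (5,7) w=4
  Skip (6,7) w=5 (creates cycle)
  Add (3,4) w=7
  Skip (4,7) w=7 (creates cycle)
  Skip (2,6) w=11 (creates cycle)
  Skip (0,7) w=12 (creates cycle)
MST weight = 23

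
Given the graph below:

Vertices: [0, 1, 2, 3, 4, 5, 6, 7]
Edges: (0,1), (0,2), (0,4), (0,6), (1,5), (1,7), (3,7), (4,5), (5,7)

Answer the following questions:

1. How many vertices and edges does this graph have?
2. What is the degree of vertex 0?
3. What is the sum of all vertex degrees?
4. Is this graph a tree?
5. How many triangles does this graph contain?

Count: 8 vertices, 9 edges.
Vertex 0 has neighbors [1, 2, 4, 6], degree = 4.
Handshaking lemma: 2 * 9 = 18.
A tree on 8 vertices has 7 edges. This graph has 9 edges (2 extra). Not a tree.
Number of triangles = 1.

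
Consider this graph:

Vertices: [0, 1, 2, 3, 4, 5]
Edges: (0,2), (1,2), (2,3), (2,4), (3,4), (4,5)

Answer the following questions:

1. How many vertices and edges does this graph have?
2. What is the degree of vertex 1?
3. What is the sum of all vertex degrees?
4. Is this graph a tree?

Count: 6 vertices, 6 edges.
Vertex 1 has neighbors [2], degree = 1.
Handshaking lemma: 2 * 6 = 12.
A tree on 6 vertices has 5 edges. This graph has 6 edges (1 extra). Not a tree.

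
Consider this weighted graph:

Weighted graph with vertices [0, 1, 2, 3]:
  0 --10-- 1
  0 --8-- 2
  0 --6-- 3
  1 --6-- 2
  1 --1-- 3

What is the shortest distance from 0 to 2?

Using Dijkstra's algorithm from vertex 0:
Shortest path: 0 -> 2
Total weight: 8 = 8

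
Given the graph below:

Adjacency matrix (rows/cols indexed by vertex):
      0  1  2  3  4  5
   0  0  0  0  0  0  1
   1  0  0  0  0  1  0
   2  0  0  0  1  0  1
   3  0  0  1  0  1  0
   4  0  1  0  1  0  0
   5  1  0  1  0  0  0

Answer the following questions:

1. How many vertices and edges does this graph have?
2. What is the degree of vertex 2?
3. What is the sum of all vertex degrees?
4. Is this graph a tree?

Count: 6 vertices, 5 edges.
Vertex 2 has neighbors [3, 5], degree = 2.
Handshaking lemma: 2 * 5 = 10.
A graph is a tree iff it is connected and has exactly n-1 edges. This graph is connected (all 6 vertices in one component) and has 6-1 = 5 edges. It is a tree.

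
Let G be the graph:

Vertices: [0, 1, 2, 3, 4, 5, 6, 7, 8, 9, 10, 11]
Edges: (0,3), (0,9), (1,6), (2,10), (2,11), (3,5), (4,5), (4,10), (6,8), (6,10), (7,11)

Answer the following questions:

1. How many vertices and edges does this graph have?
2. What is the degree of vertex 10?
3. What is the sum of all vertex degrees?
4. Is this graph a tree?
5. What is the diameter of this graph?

Count: 12 vertices, 11 edges.
Vertex 10 has neighbors [2, 4, 6], degree = 3.
Handshaking lemma: 2 * 11 = 22.
A graph is a tree iff it is connected and has exactly n-1 edges. This graph is connected (all 12 vertices in one component) and has 12-1 = 11 edges. It is a tree.
Diameter (longest shortest path) = 8.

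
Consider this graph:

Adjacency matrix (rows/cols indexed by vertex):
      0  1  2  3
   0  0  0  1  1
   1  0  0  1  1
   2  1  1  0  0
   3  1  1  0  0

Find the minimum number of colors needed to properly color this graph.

The graph has a maximum clique of size 2 (lower bound on chromatic number).
A valid 2-coloring: {0: 0, 1: 0, 2: 1, 3: 1}.
Chromatic number = 2.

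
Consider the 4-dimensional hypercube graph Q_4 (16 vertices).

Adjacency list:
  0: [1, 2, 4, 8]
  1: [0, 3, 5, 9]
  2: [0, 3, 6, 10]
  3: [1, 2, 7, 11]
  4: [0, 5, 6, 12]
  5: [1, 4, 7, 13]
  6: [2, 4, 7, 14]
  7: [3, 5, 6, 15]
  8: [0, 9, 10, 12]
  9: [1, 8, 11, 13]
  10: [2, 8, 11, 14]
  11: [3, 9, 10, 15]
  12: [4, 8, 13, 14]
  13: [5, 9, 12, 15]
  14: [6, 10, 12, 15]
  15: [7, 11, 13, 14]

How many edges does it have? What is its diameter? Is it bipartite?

The 4-dimensional hypercube Q_4 has 16 vertices and each vertex has degree 4.
Total edges = 16 * 4 / 2 = 32.
Diameter = 4 (max Hamming distance between binary labels).
Hypercubes are bipartite (partition by parity of binary representation).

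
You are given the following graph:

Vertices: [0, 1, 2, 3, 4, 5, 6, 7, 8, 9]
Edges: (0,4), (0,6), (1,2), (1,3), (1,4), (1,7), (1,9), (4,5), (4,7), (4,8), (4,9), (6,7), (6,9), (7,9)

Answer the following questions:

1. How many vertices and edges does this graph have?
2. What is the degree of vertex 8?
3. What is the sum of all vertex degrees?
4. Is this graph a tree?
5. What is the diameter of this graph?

Count: 10 vertices, 14 edges.
Vertex 8 has neighbors [4], degree = 1.
Handshaking lemma: 2 * 14 = 28.
A tree on 10 vertices has 9 edges. This graph has 14 edges (5 extra). Not a tree.
Diameter (longest shortest path) = 3.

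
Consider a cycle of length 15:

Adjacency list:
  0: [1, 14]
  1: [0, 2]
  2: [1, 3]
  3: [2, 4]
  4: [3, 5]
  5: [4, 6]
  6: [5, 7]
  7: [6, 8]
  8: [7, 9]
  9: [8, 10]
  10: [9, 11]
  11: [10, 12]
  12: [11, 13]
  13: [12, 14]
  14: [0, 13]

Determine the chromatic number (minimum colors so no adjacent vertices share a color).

This is an odd cycle (C_15). Odd cycles are not bipartite (any 2-coloring forces two adjacent vertices to match), and 3 colors suffice.
Chromatic number = 3.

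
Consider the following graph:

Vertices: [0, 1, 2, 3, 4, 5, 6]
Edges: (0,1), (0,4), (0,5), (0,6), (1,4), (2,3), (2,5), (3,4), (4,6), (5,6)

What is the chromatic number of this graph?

The graph has a maximum clique of size 3 (lower bound on chromatic number).
A valid 3-coloring: {0: 0, 1: 2, 2: 0, 3: 2, 4: 1, 5: 1, 6: 2}.
Chromatic number = 3.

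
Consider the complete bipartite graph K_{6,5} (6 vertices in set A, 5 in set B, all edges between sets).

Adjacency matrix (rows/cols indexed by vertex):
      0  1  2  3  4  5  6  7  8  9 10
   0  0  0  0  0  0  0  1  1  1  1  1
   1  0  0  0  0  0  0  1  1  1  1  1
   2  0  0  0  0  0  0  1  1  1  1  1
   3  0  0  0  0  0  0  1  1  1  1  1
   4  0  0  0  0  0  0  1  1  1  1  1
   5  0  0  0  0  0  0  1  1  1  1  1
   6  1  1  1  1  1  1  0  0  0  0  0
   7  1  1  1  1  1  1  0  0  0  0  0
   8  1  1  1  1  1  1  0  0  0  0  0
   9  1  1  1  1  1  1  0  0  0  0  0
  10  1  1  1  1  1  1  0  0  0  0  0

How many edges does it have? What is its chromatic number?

K_{6,5} has 6 * 5 = 30 edges.
Bipartite graphs have chromatic number 2 (color each partition differently).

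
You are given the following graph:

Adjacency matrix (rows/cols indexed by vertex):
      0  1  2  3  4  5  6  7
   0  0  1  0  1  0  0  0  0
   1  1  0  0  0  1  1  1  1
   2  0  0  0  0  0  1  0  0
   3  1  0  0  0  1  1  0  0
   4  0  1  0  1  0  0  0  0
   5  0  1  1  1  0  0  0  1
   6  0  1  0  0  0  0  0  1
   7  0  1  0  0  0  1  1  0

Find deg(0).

Vertex 0 has neighbors [1, 3], so deg(0) = 2.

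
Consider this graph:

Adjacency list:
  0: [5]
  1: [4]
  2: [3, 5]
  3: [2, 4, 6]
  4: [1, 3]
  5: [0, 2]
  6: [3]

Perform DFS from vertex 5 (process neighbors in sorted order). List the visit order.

DFS from vertex 5 (neighbors processed in ascending order):
Visit order: 5, 0, 2, 3, 4, 1, 6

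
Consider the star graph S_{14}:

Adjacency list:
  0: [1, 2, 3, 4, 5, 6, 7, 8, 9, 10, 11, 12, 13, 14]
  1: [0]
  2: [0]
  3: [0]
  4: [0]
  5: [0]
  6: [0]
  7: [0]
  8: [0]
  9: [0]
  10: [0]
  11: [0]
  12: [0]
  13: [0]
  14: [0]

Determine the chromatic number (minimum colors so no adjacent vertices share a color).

S_{14} has one hub adjacent to 14 leaves; leaves are pairwise non-adjacent.
Color the hub 0 and every leaf 1.
Chromatic number = 2.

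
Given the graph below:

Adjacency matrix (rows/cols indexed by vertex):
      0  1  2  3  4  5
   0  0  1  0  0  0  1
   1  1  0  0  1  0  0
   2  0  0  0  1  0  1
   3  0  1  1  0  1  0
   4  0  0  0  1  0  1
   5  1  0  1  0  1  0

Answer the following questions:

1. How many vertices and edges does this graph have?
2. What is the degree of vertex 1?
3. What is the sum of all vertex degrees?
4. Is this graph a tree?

Count: 6 vertices, 7 edges.
Vertex 1 has neighbors [0, 3], degree = 2.
Handshaking lemma: 2 * 7 = 14.
A tree on 6 vertices has 5 edges. This graph has 7 edges (2 extra). Not a tree.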